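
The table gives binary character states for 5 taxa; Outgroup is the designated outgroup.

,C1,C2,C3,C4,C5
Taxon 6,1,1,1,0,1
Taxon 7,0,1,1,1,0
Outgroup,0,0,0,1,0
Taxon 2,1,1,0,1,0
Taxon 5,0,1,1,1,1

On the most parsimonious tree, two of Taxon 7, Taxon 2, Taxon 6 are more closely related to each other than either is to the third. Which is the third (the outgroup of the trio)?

Character polarity is set by the outgroup: the derived state is whichever differs from the outgroup's state, so for C4 the derived state is '0', and for the remaining characters it is '1'.
C1 groups Taxon 2 and Taxon 6, which is incompatible with the clades supported by the remaining characters; treating it as convergent (homoplasy) costs fewer steps than any alternative tree.
C2 (derived state '1') is shared by all ingroup taxa — unites the whole ingroup.
Only Taxon 5, Taxon 6, and Taxon 7 show the derived state '1' for C3, supporting them as a clade.
C4: derived state '0' in Taxon 6 only — an autapomorphy, so it tells us nothing about relationships among taxa.
C5: derived state '1' in Taxon 5 and Taxon 6 only — synapomorphy for {Taxon 5, Taxon 6}.
Most parsimonious ingroup topology: ((Taxon 7,(Taxon 5,Taxon 6)),Taxon 2).
Taxon 6 and Taxon 7 share a more recent common ancestor with each other than either does with Taxon 2, so Taxon 2 is the least closely related of the three.

Taxon 2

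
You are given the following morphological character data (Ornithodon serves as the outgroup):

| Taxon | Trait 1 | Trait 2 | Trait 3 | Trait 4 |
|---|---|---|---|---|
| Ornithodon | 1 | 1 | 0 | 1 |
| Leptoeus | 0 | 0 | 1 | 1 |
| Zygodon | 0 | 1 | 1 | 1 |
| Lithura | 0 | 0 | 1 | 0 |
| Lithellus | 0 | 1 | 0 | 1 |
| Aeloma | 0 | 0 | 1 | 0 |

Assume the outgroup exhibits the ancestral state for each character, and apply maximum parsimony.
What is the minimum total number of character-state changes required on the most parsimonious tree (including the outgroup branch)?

Character polarity is set by the outgroup: the derived state is whichever differs from the outgroup's state, so for Trait 1, Trait 2, Trait 4 the derived state is '0', and for the remaining characters it is '1'.
Trait 1 (derived state '0') is shared by all ingroup taxa — unites the whole ingroup.
Trait 2: derived state '0' in Aeloma, Leptoeus, and Lithura only — synapomorphy for {Aeloma, Leptoeus, Lithura}.
Trait 3: derived state '1' in Aeloma, Leptoeus, Lithura, and Zygodon only — synapomorphy for {Aeloma, Leptoeus, Lithura, Zygodon}.
Trait 4: derived state '0' in Aeloma and Lithura only — synapomorphy for {Aeloma, Lithura}.
Most parsimonious ingroup topology: (((Leptoeus,(Lithura,Aeloma)),Zygodon),Lithellus).
Changes per character on this tree: Trait 1: 1; Trait 2: 1; Trait 3: 1; Trait 4: 1.
Total = 4.

4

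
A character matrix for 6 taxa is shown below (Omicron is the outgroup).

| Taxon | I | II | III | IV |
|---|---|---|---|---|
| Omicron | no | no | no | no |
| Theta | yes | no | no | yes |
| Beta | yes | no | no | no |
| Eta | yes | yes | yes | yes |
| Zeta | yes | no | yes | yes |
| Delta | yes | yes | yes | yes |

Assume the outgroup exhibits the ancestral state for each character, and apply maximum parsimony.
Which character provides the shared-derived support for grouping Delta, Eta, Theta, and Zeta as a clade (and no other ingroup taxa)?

The outgroup has state 'no' for every character, so 'yes' is the derived state throughout.
All ingroup taxa share the derived state 'yes' for I; it defines the ingroup but does not resolve relationships within it.
II: derived state 'yes' in Delta and Eta only — synapomorphy for {Delta, Eta}.
III: derived state 'yes' in Delta, Eta, and Zeta only — synapomorphy for {Delta, Eta, Zeta}.
Only Delta, Eta, Theta, and Zeta show the derived state 'yes' for IV, supporting them as a clade.
Most parsimonious ingroup topology: ((Theta,((Eta,Delta),Zeta)),Beta).
The clade {Delta, Eta, Theta, Zeta} is supported by IV: its derived state 'yes' occurs in exactly those taxa and in no other taxon (including the outgroup).

IV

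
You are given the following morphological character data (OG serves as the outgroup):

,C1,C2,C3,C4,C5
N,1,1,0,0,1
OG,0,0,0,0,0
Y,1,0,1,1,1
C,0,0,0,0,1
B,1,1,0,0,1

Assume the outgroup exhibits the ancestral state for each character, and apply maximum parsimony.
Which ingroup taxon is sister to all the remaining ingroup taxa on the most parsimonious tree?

C

The outgroup has state '0' for every character, so '1' is the derived state throughout.
C1: derived state '1' in B, N, and Y only — synapomorphy for {B, N, Y}.
C2: derived state '1' in B and N only — synapomorphy for {B, N}.
C3: derived state '1' in Y only — an autapomorphy, so it tells us nothing about relationships among taxa.
C4: derived state '1' in Y only — an autapomorphy, so it tells us nothing about relationships among taxa.
All ingroup taxa share the derived state '1' for C5; it defines the ingroup but does not resolve relationships within it.
Most parsimonious ingroup topology: (((B,N),Y),C).
C is sister to the clade containing all other ingroup taxa, so it is the earliest-diverging (most basal) ingroup lineage.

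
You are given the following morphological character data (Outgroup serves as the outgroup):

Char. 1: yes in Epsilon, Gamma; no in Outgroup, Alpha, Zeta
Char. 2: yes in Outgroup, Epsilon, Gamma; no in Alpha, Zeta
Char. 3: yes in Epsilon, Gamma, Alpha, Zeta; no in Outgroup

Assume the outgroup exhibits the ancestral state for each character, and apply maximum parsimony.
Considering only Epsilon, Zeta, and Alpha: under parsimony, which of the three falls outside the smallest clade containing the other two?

Epsilon

Character polarity is set by the outgroup: the derived state is whichever differs from the outgroup's state, so for Char. 2 the derived state is 'no', and for the remaining characters it is 'yes'.
Char. 1: derived state 'yes' in Epsilon and Gamma only — synapomorphy for {Epsilon, Gamma}.
Char. 2 (derived state 'no') is shared by Alpha and Zeta — a synapomorphy uniting that clade.
Char. 3 (derived state 'yes') is shared by all ingroup taxa — unites the whole ingroup.
Most parsimonious ingroup topology: ((Epsilon,Gamma),(Alpha,Zeta)).
Zeta and Alpha share a more recent common ancestor with each other than either does with Epsilon, so Epsilon is the least closely related of the three.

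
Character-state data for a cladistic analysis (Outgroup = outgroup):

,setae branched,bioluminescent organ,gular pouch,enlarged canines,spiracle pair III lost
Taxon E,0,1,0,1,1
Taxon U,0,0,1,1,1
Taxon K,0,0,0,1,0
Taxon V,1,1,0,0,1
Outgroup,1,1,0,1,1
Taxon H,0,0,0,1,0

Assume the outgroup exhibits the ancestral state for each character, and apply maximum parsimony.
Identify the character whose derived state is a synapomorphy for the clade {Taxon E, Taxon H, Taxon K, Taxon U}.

setae branched

Character polarity is set by the outgroup: the derived state is whichever differs from the outgroup's state, so for setae branched, bioluminescent organ, enlarged canines, spiracle pair III lost the derived state is '0', and for the remaining characters it is '1'.
setae branched: derived state '0' in Taxon E, Taxon H, Taxon K, and Taxon U only — synapomorphy for {Taxon E, Taxon H, Taxon K, Taxon U}.
bioluminescent organ (derived state '0') is shared by Taxon H, Taxon K, and Taxon U — a synapomorphy uniting that clade.
gular pouch: derived state '1' in Taxon U only — an autapomorphy, so it tells us nothing about relationships among taxa.
enlarged canines: derived state '0' in Taxon V only — an autapomorphy, so it tells us nothing about relationships among taxa.
spiracle pair III lost: derived state '0' in Taxon H and Taxon K only — synapomorphy for {Taxon H, Taxon K}.
Most parsimonious ingroup topology: (Taxon V,(((Taxon H,Taxon K),Taxon U),Taxon E)).
The clade {Taxon E, Taxon H, Taxon K, Taxon U} is supported by setae branched: its derived state '0' occurs in exactly those taxa and in no other taxon (including the outgroup).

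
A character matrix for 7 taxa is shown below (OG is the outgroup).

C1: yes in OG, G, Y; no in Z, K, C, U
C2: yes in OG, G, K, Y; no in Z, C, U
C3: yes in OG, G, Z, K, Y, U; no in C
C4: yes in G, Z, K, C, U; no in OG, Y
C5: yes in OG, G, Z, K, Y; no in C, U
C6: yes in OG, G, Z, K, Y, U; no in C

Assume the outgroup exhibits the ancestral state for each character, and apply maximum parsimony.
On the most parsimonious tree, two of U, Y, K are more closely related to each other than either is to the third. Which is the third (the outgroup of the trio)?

Y

Character polarity is set by the outgroup: the derived state is whichever differs from the outgroup's state, so for C1, C2, C3, C5, C6 the derived state is 'no', and for the remaining characters it is 'yes'.
C1: derived state 'no' in C, K, U, and Z only — synapomorphy for {C, K, U, Z}.
Only C, U, and Z show the derived state 'no' for C2, supporting them as a clade.
C3 (derived state 'no') is unique to C (autapomorphy; uninformative for grouping).
Only C, G, K, U, and Z show the derived state 'yes' for C4, supporting them as a clade.
Only C and U show the derived state 'no' for C5, supporting them as a clade.
C6 (derived state 'no') is unique to C (autapomorphy; uninformative for grouping).
Most parsimonious ingroup topology: ((G,((Z,(C,U)),K)),Y).
K and U share a more recent common ancestor with each other than either does with Y, so Y is the least closely related of the three.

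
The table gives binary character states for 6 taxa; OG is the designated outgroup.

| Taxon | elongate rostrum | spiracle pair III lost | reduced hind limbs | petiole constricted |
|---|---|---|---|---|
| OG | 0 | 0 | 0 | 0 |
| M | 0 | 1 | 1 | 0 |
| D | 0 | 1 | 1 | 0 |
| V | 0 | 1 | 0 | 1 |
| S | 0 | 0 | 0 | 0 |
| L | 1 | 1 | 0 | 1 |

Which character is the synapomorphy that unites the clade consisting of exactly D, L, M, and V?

The outgroup has state '0' for every character, so '1' is the derived state throughout.
elongate rostrum: derived state '1' in L only — an autapomorphy, so it tells us nothing about relationships among taxa.
spiracle pair III lost: derived state '1' in D, L, M, and V only — synapomorphy for {D, L, M, V}.
reduced hind limbs (derived state '1') is shared by D and M — a synapomorphy uniting that clade.
petiole constricted: derived state '1' in L and V only — synapomorphy for {L, V}.
Most parsimonious ingroup topology: (((M,D),(V,L)),S).
The clade {D, L, M, V} is supported by spiracle pair III lost: its derived state '1' occurs in exactly those taxa and in no other taxon (including the outgroup).

spiracle pair III lost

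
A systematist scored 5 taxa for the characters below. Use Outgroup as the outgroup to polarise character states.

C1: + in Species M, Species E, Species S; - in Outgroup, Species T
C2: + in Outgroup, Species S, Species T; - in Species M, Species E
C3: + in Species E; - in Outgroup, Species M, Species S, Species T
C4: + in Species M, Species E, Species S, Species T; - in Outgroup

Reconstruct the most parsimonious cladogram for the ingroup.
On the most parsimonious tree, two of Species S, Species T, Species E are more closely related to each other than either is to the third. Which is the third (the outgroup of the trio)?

Species T

Character polarity is set by the outgroup: the derived state is whichever differs from the outgroup's state, so for C2 the derived state is '-', and for the remaining characters it is '+'.
Only Species E, Species M, and Species S show the derived state '+' for C1, supporting them as a clade.
Only Species E and Species M show the derived state '-' for C2, supporting them as a clade.
C3 (derived state '+') is unique to Species E (autapomorphy; uninformative for grouping).
All ingroup taxa share the derived state '+' for C4; it defines the ingroup but does not resolve relationships within it.
Most parsimonious ingroup topology: (((Species M,Species E),Species S),Species T).
Species E and Species S share a more recent common ancestor with each other than either does with Species T, so Species T is the least closely related of the three.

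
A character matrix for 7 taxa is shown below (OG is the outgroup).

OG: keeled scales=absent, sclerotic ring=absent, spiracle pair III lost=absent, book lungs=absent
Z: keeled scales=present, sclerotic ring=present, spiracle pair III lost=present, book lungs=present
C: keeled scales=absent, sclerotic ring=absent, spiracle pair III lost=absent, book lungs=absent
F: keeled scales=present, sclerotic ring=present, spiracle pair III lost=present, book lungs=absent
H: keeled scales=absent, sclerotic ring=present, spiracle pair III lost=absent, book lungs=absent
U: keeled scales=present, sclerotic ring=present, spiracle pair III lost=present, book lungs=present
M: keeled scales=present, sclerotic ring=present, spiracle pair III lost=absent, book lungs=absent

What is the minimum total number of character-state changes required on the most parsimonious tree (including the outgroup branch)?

4

The outgroup has state 'absent' for every character, so 'present' is the derived state throughout.
keeled scales (derived state 'present') is shared by F, M, U, and Z — a synapomorphy uniting that clade.
sclerotic ring: derived state 'present' in F, H, M, U, and Z only — synapomorphy for {F, H, M, U, Z}.
spiracle pair III lost: derived state 'present' in F, U, and Z only — synapomorphy for {F, U, Z}.
Only U and Z show the derived state 'present' for book lungs, supporting them as a clade.
Most parsimonious ingroup topology: (((((Z,U),F),M),H),C).
Changes per character on this tree: keeled scales: 1; sclerotic ring: 1; spiracle pair III lost: 1; book lungs: 1.
Total = 4.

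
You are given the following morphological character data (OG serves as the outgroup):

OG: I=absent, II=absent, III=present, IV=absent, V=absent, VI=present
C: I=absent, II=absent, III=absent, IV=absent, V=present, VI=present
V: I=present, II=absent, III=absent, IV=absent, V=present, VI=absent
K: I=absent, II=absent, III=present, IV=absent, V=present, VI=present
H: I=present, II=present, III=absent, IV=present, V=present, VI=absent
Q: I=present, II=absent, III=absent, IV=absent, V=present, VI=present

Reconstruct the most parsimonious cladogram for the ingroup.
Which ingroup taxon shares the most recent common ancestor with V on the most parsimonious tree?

Character polarity is set by the outgroup: the derived state is whichever differs from the outgroup's state, so for III, VI the derived state is 'absent', and for the remaining characters it is 'present'.
I: derived state 'present' in H, Q, and V only — synapomorphy for {H, Q, V}.
II (derived state 'present') is unique to H (autapomorphy; uninformative for grouping).
III: derived state 'absent' in C, H, Q, and V only — synapomorphy for {C, H, Q, V}.
IV (derived state 'present') is unique to H (autapomorphy; uninformative for grouping).
V (derived state 'present') is shared by all ingroup taxa — unites the whole ingroup.
VI: derived state 'absent' in H and V only — synapomorphy for {H, V}.
Most parsimonious ingroup topology: ((C,((V,H),Q)),K).
V and H form a cherry on this tree, so they are sister taxa.

H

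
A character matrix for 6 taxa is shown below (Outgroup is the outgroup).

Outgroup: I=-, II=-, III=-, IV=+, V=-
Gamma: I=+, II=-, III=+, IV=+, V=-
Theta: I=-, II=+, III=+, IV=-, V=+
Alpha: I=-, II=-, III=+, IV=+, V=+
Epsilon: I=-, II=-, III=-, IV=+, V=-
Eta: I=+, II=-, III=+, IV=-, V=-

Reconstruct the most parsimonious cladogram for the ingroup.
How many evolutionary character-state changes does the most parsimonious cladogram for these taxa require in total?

6

Character polarity is set by the outgroup: the derived state is whichever differs from the outgroup's state, so for IV the derived state is '-', and for the remaining characters it is '+'.
Only Eta and Gamma show the derived state '+' for I, supporting them as a clade.
II: derived state '+' in Theta only — an autapomorphy, so it tells us nothing about relationships among taxa.
III: derived state '+' in Alpha, Eta, Gamma, and Theta only — synapomorphy for {Alpha, Eta, Gamma, Theta}.
IV (state '-') occurs in Eta and Theta but conflicts with the nesting implied by the other characters — most parsimoniously interpreted as homoplasy.
Only Alpha and Theta show the derived state '+' for V, supporting them as a clade.
Most parsimonious ingroup topology: (((Gamma,Eta),(Theta,Alpha)),Epsilon).
Changes per character on this tree: I: 1; II: 1; III: 1; IV: 2; V: 1.
Total = 6.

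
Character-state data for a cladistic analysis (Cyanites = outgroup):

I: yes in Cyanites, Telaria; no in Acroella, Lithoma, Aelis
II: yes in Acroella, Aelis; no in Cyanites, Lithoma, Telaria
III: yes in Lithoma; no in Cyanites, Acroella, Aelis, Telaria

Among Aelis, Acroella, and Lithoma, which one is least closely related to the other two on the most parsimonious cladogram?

Lithoma

Character polarity is set by the outgroup: the derived state is whichever differs from the outgroup's state, so for I the derived state is 'no', and for the remaining characters it is 'yes'.
I (derived state 'no') is shared by Acroella, Aelis, and Lithoma — a synapomorphy uniting that clade.
II (derived state 'yes') is shared by Acroella and Aelis — a synapomorphy uniting that clade.
III (derived state 'yes') is unique to Lithoma (autapomorphy; uninformative for grouping).
Most parsimonious ingroup topology: (((Acroella,Aelis),Lithoma),Telaria).
Acroella and Aelis share a more recent common ancestor with each other than either does with Lithoma, so Lithoma is the least closely related of the three.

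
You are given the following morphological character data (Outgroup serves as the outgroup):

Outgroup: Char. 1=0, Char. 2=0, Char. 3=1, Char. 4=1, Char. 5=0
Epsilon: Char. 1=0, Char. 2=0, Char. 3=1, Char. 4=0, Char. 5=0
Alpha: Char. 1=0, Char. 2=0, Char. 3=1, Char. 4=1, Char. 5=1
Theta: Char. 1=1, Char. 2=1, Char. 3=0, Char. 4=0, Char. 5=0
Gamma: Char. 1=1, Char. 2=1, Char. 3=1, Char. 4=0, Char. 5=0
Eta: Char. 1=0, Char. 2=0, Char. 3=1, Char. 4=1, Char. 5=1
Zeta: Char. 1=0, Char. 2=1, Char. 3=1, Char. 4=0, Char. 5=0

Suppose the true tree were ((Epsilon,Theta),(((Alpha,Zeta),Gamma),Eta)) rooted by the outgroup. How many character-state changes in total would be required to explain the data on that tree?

Map each character onto ((Epsilon,Theta),(((Alpha,Zeta),Gamma),Eta)) (rooted by Outgroup) and count the minimum state changes it requires (Fitch parsimony):
Char. 1: 2; Char. 2: 3; Char. 3: 1; Char. 4: 3; Char. 5: 2.
Total tree length = 11.

11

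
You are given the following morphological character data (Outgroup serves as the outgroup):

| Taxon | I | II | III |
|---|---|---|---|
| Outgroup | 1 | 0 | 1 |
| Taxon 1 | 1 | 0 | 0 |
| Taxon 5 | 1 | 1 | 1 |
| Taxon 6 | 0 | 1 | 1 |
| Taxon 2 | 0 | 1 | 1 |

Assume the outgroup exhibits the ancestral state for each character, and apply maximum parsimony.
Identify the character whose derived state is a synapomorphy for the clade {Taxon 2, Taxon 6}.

Character polarity is set by the outgroup: the derived state is whichever differs from the outgroup's state, so for I, III the derived state is '0', and for the remaining characters it is '1'.
I: derived state '0' in Taxon 2 and Taxon 6 only — synapomorphy for {Taxon 2, Taxon 6}.
II (derived state '1') is shared by Taxon 2, Taxon 5, and Taxon 6 — a synapomorphy uniting that clade.
III: derived state '0' in Taxon 1 only — an autapomorphy, so it tells us nothing about relationships among taxa.
Most parsimonious ingroup topology: (Taxon 1,(Taxon 5,(Taxon 6,Taxon 2))).
The clade {Taxon 2, Taxon 6} is supported by I: its derived state '0' occurs in exactly those taxa and in no other taxon (including the outgroup).

I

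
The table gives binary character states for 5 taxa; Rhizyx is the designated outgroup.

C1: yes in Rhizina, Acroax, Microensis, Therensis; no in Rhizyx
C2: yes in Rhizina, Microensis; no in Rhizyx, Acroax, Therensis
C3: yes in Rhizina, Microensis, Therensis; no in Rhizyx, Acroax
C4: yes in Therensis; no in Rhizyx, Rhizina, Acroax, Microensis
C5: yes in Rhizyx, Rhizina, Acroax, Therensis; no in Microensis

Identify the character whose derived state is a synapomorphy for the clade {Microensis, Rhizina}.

C2

Character polarity is set by the outgroup: the derived state is whichever differs from the outgroup's state, so for C5 the derived state is 'no', and for the remaining characters it is 'yes'.
C1 (derived state 'yes') is shared by all ingroup taxa — unites the whole ingroup.
Only Microensis and Rhizina show the derived state 'yes' for C2, supporting them as a clade.
C3 (derived state 'yes') is shared by Microensis, Rhizina, and Therensis — a synapomorphy uniting that clade.
C4 (derived state 'yes') is unique to Therensis (autapomorphy; uninformative for grouping).
C5: derived state 'no' in Microensis only — an autapomorphy, so it tells us nothing about relationships among taxa.
Most parsimonious ingroup topology: (((Rhizina,Microensis),Therensis),Acroax).
The clade {Microensis, Rhizina} is supported by C2: its derived state 'yes' occurs in exactly those taxa and in no other taxon (including the outgroup).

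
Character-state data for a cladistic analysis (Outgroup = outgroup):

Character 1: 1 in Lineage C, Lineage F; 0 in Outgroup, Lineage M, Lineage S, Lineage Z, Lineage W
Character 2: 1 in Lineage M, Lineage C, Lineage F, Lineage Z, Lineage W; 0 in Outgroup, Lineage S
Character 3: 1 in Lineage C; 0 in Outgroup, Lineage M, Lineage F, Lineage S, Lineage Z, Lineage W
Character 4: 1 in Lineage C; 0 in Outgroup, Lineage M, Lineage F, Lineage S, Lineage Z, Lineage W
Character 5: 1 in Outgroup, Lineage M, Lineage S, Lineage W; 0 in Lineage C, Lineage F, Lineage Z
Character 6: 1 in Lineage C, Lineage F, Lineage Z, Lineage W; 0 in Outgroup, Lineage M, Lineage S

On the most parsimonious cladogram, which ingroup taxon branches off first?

Character polarity is set by the outgroup: the derived state is whichever differs from the outgroup's state, so for Character 5 the derived state is '0', and for the remaining characters it is '1'.
Character 1: derived state '1' in Lineage C and Lineage F only — synapomorphy for {Lineage C, Lineage F}.
Only Lineage C, Lineage F, Lineage M, Lineage W, and Lineage Z show the derived state '1' for Character 2, supporting them as a clade.
Character 3: derived state '1' in Lineage C only — an autapomorphy, so it tells us nothing about relationships among taxa.
Character 4 (derived state '1') is unique to Lineage C (autapomorphy; uninformative for grouping).
Character 5 (derived state '0') is shared by Lineage C, Lineage F, and Lineage Z — a synapomorphy uniting that clade.
Character 6: derived state '1' in Lineage C, Lineage F, Lineage W, and Lineage Z only — synapomorphy for {Lineage C, Lineage F, Lineage W, Lineage Z}.
Most parsimonious ingroup topology: ((Lineage M,(((Lineage C,Lineage F),Lineage Z),Lineage W)),Lineage S).
Lineage S is sister to the clade containing all other ingroup taxa, so it is the earliest-diverging (most basal) ingroup lineage.

Lineage S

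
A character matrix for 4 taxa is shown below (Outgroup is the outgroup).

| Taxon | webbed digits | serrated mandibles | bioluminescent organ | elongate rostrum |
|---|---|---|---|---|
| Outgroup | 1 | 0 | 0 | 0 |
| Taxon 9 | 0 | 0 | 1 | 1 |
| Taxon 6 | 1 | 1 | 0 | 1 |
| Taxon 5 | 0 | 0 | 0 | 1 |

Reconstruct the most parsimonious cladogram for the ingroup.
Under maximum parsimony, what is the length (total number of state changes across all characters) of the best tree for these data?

4

Character polarity is set by the outgroup: the derived state is whichever differs from the outgroup's state, so for webbed digits the derived state is '0', and for the remaining characters it is '1'.
webbed digits (derived state '0') is shared by Taxon 5 and Taxon 9 — a synapomorphy uniting that clade.
serrated mandibles: derived state '1' in Taxon 6 only — an autapomorphy, so it tells us nothing about relationships among taxa.
bioluminescent organ: derived state '1' in Taxon 9 only — an autapomorphy, so it tells us nothing about relationships among taxa.
elongate rostrum (derived state '1') is shared by all ingroup taxa — unites the whole ingroup.
Most parsimonious ingroup topology: ((Taxon 9,Taxon 5),Taxon 6).
Changes per character on this tree: webbed digits: 1; serrated mandibles: 1; bioluminescent organ: 1; elongate rostrum: 1.
Total = 4.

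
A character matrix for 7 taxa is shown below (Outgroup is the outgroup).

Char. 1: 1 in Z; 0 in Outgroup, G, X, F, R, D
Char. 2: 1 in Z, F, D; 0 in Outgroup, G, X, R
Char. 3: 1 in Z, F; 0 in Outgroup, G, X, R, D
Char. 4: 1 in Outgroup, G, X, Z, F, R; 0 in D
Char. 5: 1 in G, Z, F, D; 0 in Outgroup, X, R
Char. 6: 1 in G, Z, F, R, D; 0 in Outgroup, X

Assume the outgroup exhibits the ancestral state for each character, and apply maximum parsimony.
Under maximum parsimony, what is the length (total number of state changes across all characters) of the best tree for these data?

6

Character polarity is set by the outgroup: the derived state is whichever differs from the outgroup's state, so for Char. 4 the derived state is '0', and for the remaining characters it is '1'.
Char. 1 (derived state '1') is unique to Z (autapomorphy; uninformative for grouping).
Char. 2: derived state '1' in D, F, and Z only — synapomorphy for {D, F, Z}.
Char. 3: derived state '1' in F and Z only — synapomorphy for {F, Z}.
Char. 4: derived state '0' in D only — an autapomorphy, so it tells us nothing about relationships among taxa.
Char. 5 (derived state '1') is shared by D, F, G, and Z — a synapomorphy uniting that clade.
Only D, F, G, R, and Z show the derived state '1' for Char. 6, supporting them as a clade.
Most parsimonious ingroup topology: (((G,((Z,F),D)),R),X).
Changes per character on this tree: Char. 1: 1; Char. 2: 1; Char. 3: 1; Char. 4: 1; Char. 5: 1; Char. 6: 1.
Total = 6.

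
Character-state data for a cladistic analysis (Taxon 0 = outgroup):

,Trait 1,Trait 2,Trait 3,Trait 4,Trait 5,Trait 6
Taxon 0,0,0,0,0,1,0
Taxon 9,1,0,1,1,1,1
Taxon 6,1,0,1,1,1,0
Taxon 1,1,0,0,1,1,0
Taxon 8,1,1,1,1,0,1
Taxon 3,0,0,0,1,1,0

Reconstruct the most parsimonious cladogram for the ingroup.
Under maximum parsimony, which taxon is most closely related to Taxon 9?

Taxon 8

Character polarity is set by the outgroup: the derived state is whichever differs from the outgroup's state, so for Trait 5 the derived state is '0', and for the remaining characters it is '1'.
Trait 1 (derived state '1') is shared by Taxon 1, Taxon 6, Taxon 8, and Taxon 9 — a synapomorphy uniting that clade.
Trait 2: derived state '1' in Taxon 8 only — an autapomorphy, so it tells us nothing about relationships among taxa.
Trait 3 (derived state '1') is shared by Taxon 6, Taxon 8, and Taxon 9 — a synapomorphy uniting that clade.
All ingroup taxa share the derived state '1' for Trait 4; it defines the ingroup but does not resolve relationships within it.
Trait 5: derived state '0' in Taxon 8 only — an autapomorphy, so it tells us nothing about relationships among taxa.
Trait 6: derived state '1' in Taxon 8 and Taxon 9 only — synapomorphy for {Taxon 8, Taxon 9}.
Most parsimonious ingroup topology: ((((Taxon 9,Taxon 8),Taxon 6),Taxon 1),Taxon 3).
Taxon 9 and Taxon 8 form a cherry on this tree, so they are sister taxa.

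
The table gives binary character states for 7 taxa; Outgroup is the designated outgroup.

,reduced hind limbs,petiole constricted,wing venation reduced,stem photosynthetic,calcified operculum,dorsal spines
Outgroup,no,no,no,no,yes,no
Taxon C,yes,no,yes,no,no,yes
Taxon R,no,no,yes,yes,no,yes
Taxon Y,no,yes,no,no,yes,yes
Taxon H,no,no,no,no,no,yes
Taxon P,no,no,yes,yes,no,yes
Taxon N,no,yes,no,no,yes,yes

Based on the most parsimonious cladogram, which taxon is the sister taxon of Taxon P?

Character polarity is set by the outgroup: the derived state is whichever differs from the outgroup's state, so for calcified operculum the derived state is 'no', and for the remaining characters it is 'yes'.
reduced hind limbs (derived state 'yes') is unique to Taxon C (autapomorphy; uninformative for grouping).
petiole constricted: derived state 'yes' in Taxon N and Taxon Y only — synapomorphy for {Taxon N, Taxon Y}.
wing venation reduced (derived state 'yes') is shared by Taxon C, Taxon P, and Taxon R — a synapomorphy uniting that clade.
stem photosynthetic: derived state 'yes' in Taxon P and Taxon R only — synapomorphy for {Taxon P, Taxon R}.
Only Taxon C, Taxon H, Taxon P, and Taxon R show the derived state 'no' for calcified operculum, supporting them as a clade.
All ingroup taxa share the derived state 'yes' for dorsal spines; it defines the ingroup but does not resolve relationships within it.
Most parsimonious ingroup topology: (((Taxon C,(Taxon R,Taxon P)),Taxon H),(Taxon Y,Taxon N)).
Taxon P and Taxon R form a cherry on this tree, so they are sister taxa.

Taxon R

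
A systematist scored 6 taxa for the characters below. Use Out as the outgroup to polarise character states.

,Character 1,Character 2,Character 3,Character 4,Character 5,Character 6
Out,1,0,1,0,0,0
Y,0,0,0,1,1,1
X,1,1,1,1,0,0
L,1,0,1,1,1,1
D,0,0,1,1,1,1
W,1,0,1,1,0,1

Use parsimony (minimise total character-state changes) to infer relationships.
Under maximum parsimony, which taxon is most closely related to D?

Y

Character polarity is set by the outgroup: the derived state is whichever differs from the outgroup's state, so for Character 1, Character 3 the derived state is '0', and for the remaining characters it is '1'.
Character 1 (derived state '0') is shared by D and Y — a synapomorphy uniting that clade.
Character 2 (derived state '1') is unique to X (autapomorphy; uninformative for grouping).
Character 3: derived state '0' in Y only — an autapomorphy, so it tells us nothing about relationships among taxa.
Character 4 (derived state '1') is shared by all ingroup taxa — unites the whole ingroup.
Only D, L, and Y show the derived state '1' for Character 5, supporting them as a clade.
Only D, L, W, and Y show the derived state '1' for Character 6, supporting them as a clade.
Most parsimonious ingroup topology: ((((Y,D),L),W),X).
D and Y form a cherry on this tree, so they are sister taxa.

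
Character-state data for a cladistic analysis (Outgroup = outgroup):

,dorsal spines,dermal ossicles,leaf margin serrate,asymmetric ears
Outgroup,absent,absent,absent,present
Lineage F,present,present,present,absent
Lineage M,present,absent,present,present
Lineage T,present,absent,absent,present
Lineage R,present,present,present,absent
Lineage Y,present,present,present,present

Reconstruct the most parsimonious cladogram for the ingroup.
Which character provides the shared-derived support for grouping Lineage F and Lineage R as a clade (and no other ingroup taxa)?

Character polarity is set by the outgroup: the derived state is whichever differs from the outgroup's state, so for asymmetric ears the derived state is 'absent', and for the remaining characters it is 'present'.
All ingroup taxa share the derived state 'present' for dorsal spines; it defines the ingroup but does not resolve relationships within it.
dermal ossicles (derived state 'present') is shared by Lineage F, Lineage R, and Lineage Y — a synapomorphy uniting that clade.
leaf margin serrate: derived state 'present' in Lineage F, Lineage M, Lineage R, and Lineage Y only — synapomorphy for {Lineage F, Lineage M, Lineage R, Lineage Y}.
asymmetric ears (derived state 'absent') is shared by Lineage F and Lineage R — a synapomorphy uniting that clade.
Most parsimonious ingroup topology: ((((Lineage F,Lineage R),Lineage Y),Lineage M),Lineage T).
The clade {Lineage F, Lineage R} is supported by asymmetric ears: its derived state 'absent' occurs in exactly those taxa and in no other taxon (including the outgroup).

asymmetric ears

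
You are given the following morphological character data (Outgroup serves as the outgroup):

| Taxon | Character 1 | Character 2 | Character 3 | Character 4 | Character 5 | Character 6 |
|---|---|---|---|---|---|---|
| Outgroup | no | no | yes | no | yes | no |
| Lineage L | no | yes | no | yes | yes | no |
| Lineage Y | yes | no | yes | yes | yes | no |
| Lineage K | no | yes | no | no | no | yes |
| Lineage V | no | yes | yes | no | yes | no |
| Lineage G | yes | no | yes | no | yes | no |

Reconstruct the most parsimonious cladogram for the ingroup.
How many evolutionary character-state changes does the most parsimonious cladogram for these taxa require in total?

Character polarity is set by the outgroup: the derived state is whichever differs from the outgroup's state, so for Character 3, Character 5 the derived state is 'no', and for the remaining characters it is 'yes'.
Character 1: derived state 'yes' in Lineage G and Lineage Y only — synapomorphy for {Lineage G, Lineage Y}.
Only Lineage K, Lineage L, and Lineage V show the derived state 'yes' for Character 2, supporting them as a clade.
Character 3: derived state 'no' in Lineage K and Lineage L only — synapomorphy for {Lineage K, Lineage L}.
Character 4 groups Lineage L and Lineage Y, which is incompatible with the clades supported by the remaining characters; treating it as convergent (homoplasy) costs fewer steps than any alternative tree.
Character 5 (derived state 'no') is unique to Lineage K (autapomorphy; uninformative for grouping).
Character 6: derived state 'yes' in Lineage K only — an autapomorphy, so it tells us nothing about relationships among taxa.
Most parsimonious ingroup topology: (((Lineage L,Lineage K),Lineage V),(Lineage Y,Lineage G)).
Changes per character on this tree: Character 1: 1; Character 2: 1; Character 3: 1; Character 4: 2; Character 5: 1; Character 6: 1.
Total = 7.

7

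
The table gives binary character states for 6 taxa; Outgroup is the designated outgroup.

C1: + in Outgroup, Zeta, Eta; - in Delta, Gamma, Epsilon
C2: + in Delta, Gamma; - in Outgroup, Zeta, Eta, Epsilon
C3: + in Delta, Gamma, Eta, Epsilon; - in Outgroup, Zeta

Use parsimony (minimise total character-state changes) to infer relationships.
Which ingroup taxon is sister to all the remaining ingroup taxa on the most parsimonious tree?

Zeta

Character polarity is set by the outgroup: the derived state is whichever differs from the outgroup's state, so for C1 the derived state is '-', and for the remaining characters it is '+'.
Only Delta, Epsilon, and Gamma show the derived state '-' for C1, supporting them as a clade.
Only Delta and Gamma show the derived state '+' for C2, supporting them as a clade.
C3: derived state '+' in Delta, Epsilon, Eta, and Gamma only — synapomorphy for {Delta, Epsilon, Eta, Gamma}.
Most parsimonious ingroup topology: ((((Delta,Gamma),Epsilon),Eta),Zeta).
Zeta is sister to the clade containing all other ingroup taxa, so it is the earliest-diverging (most basal) ingroup lineage.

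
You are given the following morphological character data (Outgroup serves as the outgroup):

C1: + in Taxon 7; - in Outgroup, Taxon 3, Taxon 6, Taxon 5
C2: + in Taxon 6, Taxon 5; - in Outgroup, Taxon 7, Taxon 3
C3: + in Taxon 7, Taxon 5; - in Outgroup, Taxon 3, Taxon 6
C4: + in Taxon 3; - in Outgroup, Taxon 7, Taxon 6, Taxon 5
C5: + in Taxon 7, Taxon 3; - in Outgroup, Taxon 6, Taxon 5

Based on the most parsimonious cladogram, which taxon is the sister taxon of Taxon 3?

Taxon 7

The outgroup has state '-' for every character, so '+' is the derived state throughout.
C1 (derived state '+') is unique to Taxon 7 (autapomorphy; uninformative for grouping).
Only Taxon 5 and Taxon 6 show the derived state '+' for C2, supporting them as a clade.
C3 (state '+') occurs in Taxon 5 and Taxon 7 but conflicts with the nesting implied by the other characters — most parsimoniously interpreted as homoplasy.
C4: derived state '+' in Taxon 3 only — an autapomorphy, so it tells us nothing about relationships among taxa.
C5 (derived state '+') is shared by Taxon 3 and Taxon 7 — a synapomorphy uniting that clade.
Most parsimonious ingroup topology: ((Taxon 7,Taxon 3),(Taxon 6,Taxon 5)).
Taxon 3 and Taxon 7 form a cherry on this tree, so they are sister taxa.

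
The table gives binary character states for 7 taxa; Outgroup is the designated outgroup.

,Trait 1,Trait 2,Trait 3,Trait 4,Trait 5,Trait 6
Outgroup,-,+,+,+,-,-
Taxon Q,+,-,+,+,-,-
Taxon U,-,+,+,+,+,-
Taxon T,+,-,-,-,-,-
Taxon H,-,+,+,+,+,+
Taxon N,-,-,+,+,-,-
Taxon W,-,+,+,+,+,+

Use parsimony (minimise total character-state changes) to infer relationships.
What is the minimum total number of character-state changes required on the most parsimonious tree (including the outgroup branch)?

Character polarity is set by the outgroup: the derived state is whichever differs from the outgroup's state, so for Trait 2, Trait 3, Trait 4 the derived state is '-', and for the remaining characters it is '+'.
Trait 1: derived state '+' in Taxon Q and Taxon T only — synapomorphy for {Taxon Q, Taxon T}.
Only Taxon N, Taxon Q, and Taxon T show the derived state '-' for Trait 2, supporting them as a clade.
Trait 3: derived state '-' in Taxon T only — an autapomorphy, so it tells us nothing about relationships among taxa.
Trait 4: derived state '-' in Taxon T only — an autapomorphy, so it tells us nothing about relationships among taxa.
Only Taxon H, Taxon U, and Taxon W show the derived state '+' for Trait 5, supporting them as a clade.
Trait 6: derived state '+' in Taxon H and Taxon W only — synapomorphy for {Taxon H, Taxon W}.
Most parsimonious ingroup topology: (((Taxon Q,Taxon T),Taxon N),(Taxon U,(Taxon H,Taxon W))).
Changes per character on this tree: Trait 1: 1; Trait 2: 1; Trait 3: 1; Trait 4: 1; Trait 5: 1; Trait 6: 1.
Total = 6.

6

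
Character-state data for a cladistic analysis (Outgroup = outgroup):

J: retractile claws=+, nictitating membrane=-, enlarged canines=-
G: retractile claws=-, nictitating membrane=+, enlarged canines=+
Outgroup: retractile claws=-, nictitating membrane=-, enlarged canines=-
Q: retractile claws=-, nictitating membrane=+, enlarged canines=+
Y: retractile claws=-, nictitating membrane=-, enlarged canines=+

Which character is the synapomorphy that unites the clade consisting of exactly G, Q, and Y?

The outgroup has state '-' for every character, so '+' is the derived state throughout.
retractile claws (derived state '+') is unique to J (autapomorphy; uninformative for grouping).
nictitating membrane (derived state '+') is shared by G and Q — a synapomorphy uniting that clade.
enlarged canines (derived state '+') is shared by G, Q, and Y — a synapomorphy uniting that clade.
Most parsimonious ingroup topology: (((Q,G),Y),J).
The clade {G, Q, Y} is supported by enlarged canines: its derived state '+' occurs in exactly those taxa and in no other taxon (including the outgroup).

enlarged canines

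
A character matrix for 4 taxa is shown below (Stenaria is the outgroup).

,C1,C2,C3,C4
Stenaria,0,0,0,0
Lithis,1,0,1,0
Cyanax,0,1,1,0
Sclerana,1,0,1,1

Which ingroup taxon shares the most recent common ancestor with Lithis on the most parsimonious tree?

Sclerana

The outgroup has state '0' for every character, so '1' is the derived state throughout.
Only Lithis and Sclerana show the derived state '1' for C1, supporting them as a clade.
C2 (derived state '1') is unique to Cyanax (autapomorphy; uninformative for grouping).
All ingroup taxa share the derived state '1' for C3; it defines the ingroup but does not resolve relationships within it.
C4: derived state '1' in Sclerana only — an autapomorphy, so it tells us nothing about relationships among taxa.
Most parsimonious ingroup topology: ((Lithis,Sclerana),Cyanax).
Lithis and Sclerana form a cherry on this tree, so they are sister taxa.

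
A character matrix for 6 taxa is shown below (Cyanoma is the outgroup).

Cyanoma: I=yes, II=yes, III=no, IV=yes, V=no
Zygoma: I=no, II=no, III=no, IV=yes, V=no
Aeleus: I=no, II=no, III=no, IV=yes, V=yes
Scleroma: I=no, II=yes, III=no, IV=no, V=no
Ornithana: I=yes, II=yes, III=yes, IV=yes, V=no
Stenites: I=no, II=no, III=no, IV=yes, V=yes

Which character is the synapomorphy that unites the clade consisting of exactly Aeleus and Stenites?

Character polarity is set by the outgroup: the derived state is whichever differs from the outgroup's state, so for I, II, IV the derived state is 'no', and for the remaining characters it is 'yes'.
Only Aeleus, Scleroma, Stenites, and Zygoma show the derived state 'no' for I, supporting them as a clade.
II: derived state 'no' in Aeleus, Stenites, and Zygoma only — synapomorphy for {Aeleus, Stenites, Zygoma}.
III (derived state 'yes') is unique to Ornithana (autapomorphy; uninformative for grouping).
IV: derived state 'no' in Scleroma only — an autapomorphy, so it tells us nothing about relationships among taxa.
Only Aeleus and Stenites show the derived state 'yes' for V, supporting them as a clade.
Most parsimonious ingroup topology: (((Zygoma,(Aeleus,Stenites)),Scleroma),Ornithana).
The clade {Aeleus, Stenites} is supported by V: its derived state 'yes' occurs in exactly those taxa and in no other taxon (including the outgroup).

V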